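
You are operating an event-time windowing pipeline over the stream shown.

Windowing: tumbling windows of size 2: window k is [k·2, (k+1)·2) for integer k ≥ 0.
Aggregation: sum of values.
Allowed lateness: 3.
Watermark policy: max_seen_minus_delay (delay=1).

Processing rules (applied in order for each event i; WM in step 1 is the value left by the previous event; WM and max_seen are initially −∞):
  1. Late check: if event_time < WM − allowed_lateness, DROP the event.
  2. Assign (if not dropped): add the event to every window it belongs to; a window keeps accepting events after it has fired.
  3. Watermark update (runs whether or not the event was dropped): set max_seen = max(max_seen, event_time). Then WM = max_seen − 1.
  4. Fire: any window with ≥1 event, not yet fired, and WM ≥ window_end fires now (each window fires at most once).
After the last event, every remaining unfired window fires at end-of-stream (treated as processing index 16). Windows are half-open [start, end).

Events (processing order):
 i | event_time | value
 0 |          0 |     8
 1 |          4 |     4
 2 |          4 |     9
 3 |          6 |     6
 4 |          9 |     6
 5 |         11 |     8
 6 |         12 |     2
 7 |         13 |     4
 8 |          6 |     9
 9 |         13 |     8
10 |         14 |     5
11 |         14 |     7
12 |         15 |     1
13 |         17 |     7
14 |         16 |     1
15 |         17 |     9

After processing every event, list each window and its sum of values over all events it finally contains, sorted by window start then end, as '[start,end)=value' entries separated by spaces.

i=0 t=0 v=8: → [0,2); WM=-1
i=1 t=4 v=4: → [4,6); WM=3; [0,2) fires=8
i=2 t=4 v=9: → [4,6); WM=3
i=3 t=6 v=6: → [6,8); WM=5
i=4 t=9 v=6: → [8,10); WM=8; [4,6) fires=13 [6,8) fires=6
i=5 t=11 v=8: → [10,12); WM=10; [8,10) fires=6
i=6 t=12 v=2: → [12,14); WM=11
i=7 t=13 v=4: → [12,14); WM=12; [10,12) fires=8
i=8 t=6 v=9: DROP (t<12-3); WM=12
i=9 t=13 v=8: → [12,14); WM=12
i=10 t=14 v=5: → [14,16); WM=13
i=11 t=14 v=7: → [14,16); WM=13
i=12 t=15 v=1: → [14,16); WM=14; [12,14) fires=14
i=13 t=17 v=7: → [16,18); WM=16; [14,16) fires=13
i=14 t=16 v=1: → [16,18); WM=16
i=15 t=17 v=9: → [16,18); WM=16

[0,2)=8 [4,6)=13 [6,8)=6 [8,10)=6 [10,12)=8 [12,14)=14 [14,16)=13 [16,18)=17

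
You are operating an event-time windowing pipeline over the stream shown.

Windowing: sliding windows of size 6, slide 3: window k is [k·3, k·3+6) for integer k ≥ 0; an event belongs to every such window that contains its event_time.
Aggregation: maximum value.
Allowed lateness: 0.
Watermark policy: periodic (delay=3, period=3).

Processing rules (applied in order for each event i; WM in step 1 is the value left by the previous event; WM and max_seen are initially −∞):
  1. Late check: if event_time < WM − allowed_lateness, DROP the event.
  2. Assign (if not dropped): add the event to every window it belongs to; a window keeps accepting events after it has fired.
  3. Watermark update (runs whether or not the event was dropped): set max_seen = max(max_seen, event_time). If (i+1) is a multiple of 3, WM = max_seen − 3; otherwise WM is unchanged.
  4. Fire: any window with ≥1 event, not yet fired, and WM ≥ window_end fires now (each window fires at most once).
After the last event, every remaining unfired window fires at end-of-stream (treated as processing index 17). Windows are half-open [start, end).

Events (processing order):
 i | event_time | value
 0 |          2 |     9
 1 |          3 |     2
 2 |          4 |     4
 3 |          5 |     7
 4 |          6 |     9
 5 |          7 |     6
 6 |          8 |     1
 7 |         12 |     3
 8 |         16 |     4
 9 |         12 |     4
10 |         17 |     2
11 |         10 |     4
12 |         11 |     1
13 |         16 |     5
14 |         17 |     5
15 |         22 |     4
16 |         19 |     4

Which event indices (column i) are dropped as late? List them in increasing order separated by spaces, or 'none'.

9 11 12

i=0 t=2 v=9: → [0,6); WM=−∞
i=1 t=3 v=2: → [3,9),[0,6); WM=−∞
i=2 t=4 v=4: → [3,9),[0,6); WM=1
i=3 t=5 v=7: → [3,9),[0,6); WM=1
i=4 t=6 v=9: → [6,12),[3,9); WM=1
i=5 t=7 v=6: → [6,12),[3,9); WM=4
i=6 t=8 v=1: → [6,12),[3,9); WM=4
i=7 t=12 v=3: → [12,18),[9,15); WM=4
i=8 t=16 v=4: → [15,21),[12,18); WM=13; [0,6) fires=9 [3,9) fires=9 [6,12) fires=9
i=9 t=12 v=4: DROP (t<13-0); WM=13
i=10 t=17 v=2: → [15,21),[12,18); WM=13
i=11 t=10 v=4: DROP (t<13-0); WM=14
i=12 t=11 v=1: DROP (t<14-0); WM=14
i=13 t=16 v=5: → [15,21),[12,18); WM=14
i=14 t=17 v=5: → [15,21),[12,18); WM=14
i=15 t=22 v=4: → [21,27),[18,24); WM=14
i=16 t=19 v=4: → [18,24),[15,21); WM=14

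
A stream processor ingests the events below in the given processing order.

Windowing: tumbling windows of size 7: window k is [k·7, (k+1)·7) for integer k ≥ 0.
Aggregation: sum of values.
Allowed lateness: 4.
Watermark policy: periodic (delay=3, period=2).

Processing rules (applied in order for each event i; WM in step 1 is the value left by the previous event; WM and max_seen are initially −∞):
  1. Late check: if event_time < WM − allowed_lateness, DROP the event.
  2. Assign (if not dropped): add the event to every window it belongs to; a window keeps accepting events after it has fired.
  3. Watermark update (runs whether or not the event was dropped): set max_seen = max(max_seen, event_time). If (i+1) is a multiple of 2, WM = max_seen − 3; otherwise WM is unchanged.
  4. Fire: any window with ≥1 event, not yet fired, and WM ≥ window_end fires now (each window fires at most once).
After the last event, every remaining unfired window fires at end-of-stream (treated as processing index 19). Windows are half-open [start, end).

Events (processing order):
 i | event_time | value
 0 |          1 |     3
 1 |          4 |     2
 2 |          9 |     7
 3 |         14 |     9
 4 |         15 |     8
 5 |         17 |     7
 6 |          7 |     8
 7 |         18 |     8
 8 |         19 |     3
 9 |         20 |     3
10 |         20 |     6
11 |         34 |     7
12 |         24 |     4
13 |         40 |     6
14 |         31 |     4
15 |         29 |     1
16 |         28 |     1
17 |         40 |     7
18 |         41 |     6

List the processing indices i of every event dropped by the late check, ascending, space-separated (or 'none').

6 12 14 15 16

i=0 t=1 v=3: → [0,7); WM=−∞
i=1 t=4 v=2: → [0,7); WM=1
i=2 t=9 v=7: → [7,14); WM=1
i=3 t=14 v=9: → [14,21); WM=11; [0,7) fires=5
i=4 t=15 v=8: → [14,21); WM=11
i=5 t=17 v=7: → [14,21); WM=14; [7,14) fires=7
i=6 t=7 v=8: DROP (t<14-4); WM=14
i=7 t=18 v=8: → [14,21); WM=15
i=8 t=19 v=3: → [14,21); WM=15
i=9 t=20 v=3: → [14,21); WM=17
i=10 t=20 v=6: → [14,21); WM=17
i=11 t=34 v=7: → [28,35); WM=31; [14,21) fires=44
i=12 t=24 v=4: DROP (t<31-4); WM=31
i=13 t=40 v=6: → [35,42); WM=37; [28,35) fires=7
i=14 t=31 v=4: DROP (t<37-4); WM=37
i=15 t=29 v=1: DROP (t<37-4); WM=37
i=16 t=28 v=1: DROP (t<37-4); WM=37
i=17 t=40 v=7: → [35,42); WM=37
i=18 t=41 v=6: → [35,42); WM=37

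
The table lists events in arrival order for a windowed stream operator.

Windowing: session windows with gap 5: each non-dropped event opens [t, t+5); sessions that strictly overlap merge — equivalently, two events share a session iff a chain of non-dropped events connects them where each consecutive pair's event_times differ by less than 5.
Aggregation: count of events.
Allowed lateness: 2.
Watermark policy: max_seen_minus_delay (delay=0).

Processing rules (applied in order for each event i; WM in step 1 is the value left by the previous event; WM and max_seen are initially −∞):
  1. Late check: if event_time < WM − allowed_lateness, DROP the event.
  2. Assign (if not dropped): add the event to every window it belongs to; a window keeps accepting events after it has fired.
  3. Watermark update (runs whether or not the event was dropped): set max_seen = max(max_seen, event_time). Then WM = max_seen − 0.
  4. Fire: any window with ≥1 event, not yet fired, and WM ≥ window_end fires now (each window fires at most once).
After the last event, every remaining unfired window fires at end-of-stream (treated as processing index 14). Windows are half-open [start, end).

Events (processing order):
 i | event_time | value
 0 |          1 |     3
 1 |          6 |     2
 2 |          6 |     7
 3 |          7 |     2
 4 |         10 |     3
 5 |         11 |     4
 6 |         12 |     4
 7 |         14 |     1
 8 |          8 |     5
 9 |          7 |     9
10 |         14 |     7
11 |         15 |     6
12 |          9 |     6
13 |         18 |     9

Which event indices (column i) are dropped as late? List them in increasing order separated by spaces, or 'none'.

i=0 t=1 v=3: → [1,6); WM=1
i=1 t=6 v=2: → [6,11); WM=6
i=2 t=6 v=7: → [6,11); WM=6
i=3 t=7 v=2: → [6,12); WM=7
i=4 t=10 v=3: → [6,15); WM=10
i=5 t=11 v=4: → [6,16); WM=11
i=6 t=12 v=4: → [6,17); WM=12
i=7 t=14 v=1: → [6,19); WM=14
i=8 t=8 v=5: DROP (t<14-2); WM=14
i=9 t=7 v=9: DROP (t<14-2); WM=14
i=10 t=14 v=7: → [6,19); WM=14
i=11 t=15 v=6: → [6,20); WM=15
i=12 t=9 v=6: DROP (t<15-2); WM=15
i=13 t=18 v=9: → [6,23); WM=18

8 9 12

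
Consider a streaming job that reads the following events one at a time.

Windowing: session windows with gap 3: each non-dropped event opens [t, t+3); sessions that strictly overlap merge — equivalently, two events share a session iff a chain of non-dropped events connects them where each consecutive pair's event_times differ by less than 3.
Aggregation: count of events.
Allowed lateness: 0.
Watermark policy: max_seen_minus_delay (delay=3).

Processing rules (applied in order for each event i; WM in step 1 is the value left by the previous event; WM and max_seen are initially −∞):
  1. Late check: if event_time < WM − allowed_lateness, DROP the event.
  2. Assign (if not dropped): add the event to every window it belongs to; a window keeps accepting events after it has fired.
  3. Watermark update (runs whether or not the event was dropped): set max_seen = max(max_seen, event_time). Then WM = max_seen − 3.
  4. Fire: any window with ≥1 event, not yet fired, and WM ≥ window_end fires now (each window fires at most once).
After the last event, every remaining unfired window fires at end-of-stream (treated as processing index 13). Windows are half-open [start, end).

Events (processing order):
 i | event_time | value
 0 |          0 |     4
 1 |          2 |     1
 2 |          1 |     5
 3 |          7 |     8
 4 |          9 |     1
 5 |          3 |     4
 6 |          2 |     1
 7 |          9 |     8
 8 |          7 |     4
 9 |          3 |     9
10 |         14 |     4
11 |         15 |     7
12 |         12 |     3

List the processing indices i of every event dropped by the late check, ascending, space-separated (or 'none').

i=0 t=0 v=4: → [0,3); WM=-3
i=1 t=2 v=1: → [0,5); WM=-1
i=2 t=1 v=5: → [0,5); WM=-1
i=3 t=7 v=8: → [7,10); WM=4
i=4 t=9 v=1: → [7,12); WM=6
i=5 t=3 v=4: DROP (t<6-0); WM=6
i=6 t=2 v=1: DROP (t<6-0); WM=6
i=7 t=9 v=8: → [7,12); WM=6
i=8 t=7 v=4: → [7,12); WM=6
i=9 t=3 v=9: DROP (t<6-0); WM=6
i=10 t=14 v=4: → [14,17); WM=11
i=11 t=15 v=7: → [14,18); WM=12
i=12 t=12 v=3: → [12,18); WM=12

5 6 9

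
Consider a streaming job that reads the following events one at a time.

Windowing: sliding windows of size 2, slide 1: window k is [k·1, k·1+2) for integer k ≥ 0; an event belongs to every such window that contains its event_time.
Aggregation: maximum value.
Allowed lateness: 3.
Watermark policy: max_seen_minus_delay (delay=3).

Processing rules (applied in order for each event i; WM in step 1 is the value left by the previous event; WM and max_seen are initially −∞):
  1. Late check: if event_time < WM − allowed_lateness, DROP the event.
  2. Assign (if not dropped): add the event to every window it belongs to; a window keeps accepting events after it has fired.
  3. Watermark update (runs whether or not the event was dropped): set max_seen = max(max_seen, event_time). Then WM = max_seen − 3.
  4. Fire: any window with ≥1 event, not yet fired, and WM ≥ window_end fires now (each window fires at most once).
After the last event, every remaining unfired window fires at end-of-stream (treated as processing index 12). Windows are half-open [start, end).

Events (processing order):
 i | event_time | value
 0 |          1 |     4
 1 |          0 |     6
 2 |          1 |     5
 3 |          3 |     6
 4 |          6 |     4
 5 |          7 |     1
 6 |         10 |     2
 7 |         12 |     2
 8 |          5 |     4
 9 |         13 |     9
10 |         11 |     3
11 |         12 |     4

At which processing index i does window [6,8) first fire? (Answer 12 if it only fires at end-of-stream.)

i=0 t=1 v=4: → [1,3),[0,2); WM=-2
i=1 t=0 v=6: → [0,2); WM=-2
i=2 t=1 v=5: → [1,3),[0,2); WM=-2
i=3 t=3 v=6: → [3,5),[2,4); WM=0
i=4 t=6 v=4: → [6,8),[5,7); WM=3; [0,2) fires=6 [1,3) fires=5
i=5 t=7 v=1: → [7,9),[6,8); WM=4; [2,4) fires=6
i=6 t=10 v=2: → [10,12),[9,11); WM=7; [3,5) fires=6 [5,7) fires=4
i=7 t=12 v=2: → [12,14),[11,13); WM=9; [6,8) fires=4 [7,9) fires=1
i=8 t=5 v=4: DROP (t<9-3); WM=9
i=9 t=13 v=9: → [13,15),[12,14); WM=10
i=10 t=11 v=3: → [11,13),[10,12); WM=10
i=11 t=12 v=4: → [12,14),[11,13); WM=10

7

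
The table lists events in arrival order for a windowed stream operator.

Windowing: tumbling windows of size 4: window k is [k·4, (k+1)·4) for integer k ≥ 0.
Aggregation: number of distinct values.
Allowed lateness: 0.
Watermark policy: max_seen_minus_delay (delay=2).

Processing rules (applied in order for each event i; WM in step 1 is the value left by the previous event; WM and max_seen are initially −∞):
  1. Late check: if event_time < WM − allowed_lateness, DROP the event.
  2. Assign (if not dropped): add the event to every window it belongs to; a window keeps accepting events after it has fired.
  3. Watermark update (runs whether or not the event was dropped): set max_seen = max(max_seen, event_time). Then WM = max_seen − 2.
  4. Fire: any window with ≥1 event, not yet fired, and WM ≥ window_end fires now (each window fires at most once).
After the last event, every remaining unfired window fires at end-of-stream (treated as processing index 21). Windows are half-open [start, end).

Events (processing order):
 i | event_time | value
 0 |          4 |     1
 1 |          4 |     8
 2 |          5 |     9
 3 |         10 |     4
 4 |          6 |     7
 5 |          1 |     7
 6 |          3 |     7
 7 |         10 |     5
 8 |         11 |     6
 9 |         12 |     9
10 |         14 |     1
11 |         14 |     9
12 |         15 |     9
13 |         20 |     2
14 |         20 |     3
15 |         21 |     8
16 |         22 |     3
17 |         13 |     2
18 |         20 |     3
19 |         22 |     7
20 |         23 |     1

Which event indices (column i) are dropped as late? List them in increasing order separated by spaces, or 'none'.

4 5 6 17

i=0 t=4 v=1: → [4,8); WM=2
i=1 t=4 v=8: → [4,8); WM=2
i=2 t=5 v=9: → [4,8); WM=3
i=3 t=10 v=4: → [8,12); WM=8; [4,8) fires=3
i=4 t=6 v=7: DROP (t<8-0); WM=8
i=5 t=1 v=7: DROP (t<8-0); WM=8
i=6 t=3 v=7: DROP (t<8-0); WM=8
i=7 t=10 v=5: → [8,12); WM=8
i=8 t=11 v=6: → [8,12); WM=9
i=9 t=12 v=9: → [12,16); WM=10
i=10 t=14 v=1: → [12,16); WM=12; [8,12) fires=3
i=11 t=14 v=9: → [12,16); WM=12
i=12 t=15 v=9: → [12,16); WM=13
i=13 t=20 v=2: → [20,24); WM=18; [12,16) fires=2
i=14 t=20 v=3: → [20,24); WM=18
i=15 t=21 v=8: → [20,24); WM=19
i=16 t=22 v=3: → [20,24); WM=20
i=17 t=13 v=2: DROP (t<20-0); WM=20
i=18 t=20 v=3: → [20,24); WM=20
i=19 t=22 v=7: → [20,24); WM=20
i=20 t=23 v=1: → [20,24); WM=21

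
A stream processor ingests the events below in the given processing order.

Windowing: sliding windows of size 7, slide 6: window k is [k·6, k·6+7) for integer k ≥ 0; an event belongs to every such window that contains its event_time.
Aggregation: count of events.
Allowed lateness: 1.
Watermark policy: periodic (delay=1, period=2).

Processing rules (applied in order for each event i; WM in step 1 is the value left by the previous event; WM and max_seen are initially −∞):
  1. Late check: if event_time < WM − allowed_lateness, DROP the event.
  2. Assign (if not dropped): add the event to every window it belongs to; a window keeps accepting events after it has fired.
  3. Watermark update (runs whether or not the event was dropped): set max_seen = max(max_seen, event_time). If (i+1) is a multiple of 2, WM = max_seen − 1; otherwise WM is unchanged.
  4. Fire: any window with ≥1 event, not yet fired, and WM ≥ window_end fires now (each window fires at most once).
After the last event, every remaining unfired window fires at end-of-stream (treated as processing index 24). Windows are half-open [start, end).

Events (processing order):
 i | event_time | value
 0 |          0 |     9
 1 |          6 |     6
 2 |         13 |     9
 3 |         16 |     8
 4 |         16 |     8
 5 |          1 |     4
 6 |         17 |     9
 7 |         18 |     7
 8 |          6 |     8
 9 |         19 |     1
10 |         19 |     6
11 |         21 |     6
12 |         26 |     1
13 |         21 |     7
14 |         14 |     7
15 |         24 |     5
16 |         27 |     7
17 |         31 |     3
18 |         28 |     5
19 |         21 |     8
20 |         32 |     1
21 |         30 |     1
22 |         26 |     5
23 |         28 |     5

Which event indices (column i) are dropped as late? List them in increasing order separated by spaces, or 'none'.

5 8 14 18 19 22 23

i=0 t=0 v=9: → [0,7); WM=−∞
i=1 t=6 v=6: → [6,13),[0,7); WM=5
i=2 t=13 v=9: → [12,19); WM=5
i=3 t=16 v=8: → [12,19); WM=15; [0,7) fires=2 [6,13) fires=1
i=4 t=16 v=8: → [12,19); WM=15
i=5 t=1 v=4: DROP (t<15-1); WM=15
i=6 t=17 v=9: → [12,19); WM=15
i=7 t=18 v=7: → [18,25),[12,19); WM=17
i=8 t=6 v=8: DROP (t<17-1); WM=17
i=9 t=19 v=1: → [18,25); WM=18
i=10 t=19 v=6: → [18,25); WM=18
i=11 t=21 v=6: → [18,25); WM=20; [12,19) fires=5
i=12 t=26 v=1: → [24,31); WM=20
i=13 t=21 v=7: → [18,25); WM=25; [18,25) fires=5
i=14 t=14 v=7: DROP (t<25-1); WM=25
i=15 t=24 v=5: → [24,31),[18,25); WM=25
i=16 t=27 v=7: → [24,31); WM=25
i=17 t=31 v=3: → [30,37); WM=30
i=18 t=28 v=5: DROP (t<30-1); WM=30
i=19 t=21 v=8: DROP (t<30-1); WM=30
i=20 t=32 v=1: → [30,37); WM=30
i=21 t=30 v=1: → [30,37),[24,31); WM=31; [24,31) fires=4
i=22 t=26 v=5: DROP (t<31-1); WM=31
i=23 t=28 v=5: DROP (t<31-1); WM=31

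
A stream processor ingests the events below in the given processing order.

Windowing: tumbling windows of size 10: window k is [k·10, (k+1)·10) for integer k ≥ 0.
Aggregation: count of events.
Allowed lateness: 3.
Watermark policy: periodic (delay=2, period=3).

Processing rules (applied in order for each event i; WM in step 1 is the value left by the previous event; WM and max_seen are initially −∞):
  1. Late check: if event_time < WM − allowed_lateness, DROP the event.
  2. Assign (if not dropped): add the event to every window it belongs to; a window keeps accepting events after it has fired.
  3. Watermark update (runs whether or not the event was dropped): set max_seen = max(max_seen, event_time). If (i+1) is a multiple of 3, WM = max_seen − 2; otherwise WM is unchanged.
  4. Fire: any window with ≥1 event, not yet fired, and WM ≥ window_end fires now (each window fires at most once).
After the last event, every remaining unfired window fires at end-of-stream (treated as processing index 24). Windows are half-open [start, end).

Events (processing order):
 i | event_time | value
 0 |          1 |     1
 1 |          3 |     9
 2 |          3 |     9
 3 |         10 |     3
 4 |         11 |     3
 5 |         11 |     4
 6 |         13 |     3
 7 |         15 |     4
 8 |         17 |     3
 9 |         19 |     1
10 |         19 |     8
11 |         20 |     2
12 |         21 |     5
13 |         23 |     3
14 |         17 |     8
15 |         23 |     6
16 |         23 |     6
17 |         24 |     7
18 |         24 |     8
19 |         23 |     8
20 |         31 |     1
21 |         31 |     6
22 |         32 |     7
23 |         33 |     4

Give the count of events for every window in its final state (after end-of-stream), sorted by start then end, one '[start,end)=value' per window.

i=0 t=1 v=1: → [0,10); WM=−∞
i=1 t=3 v=9: → [0,10); WM=−∞
i=2 t=3 v=9: → [0,10); WM=1
i=3 t=10 v=3: → [10,20); WM=1
i=4 t=11 v=3: → [10,20); WM=1
i=5 t=11 v=4: → [10,20); WM=9
i=6 t=13 v=3: → [10,20); WM=9
i=7 t=15 v=4: → [10,20); WM=9
i=8 t=17 v=3: → [10,20); WM=15; [0,10) fires=3
i=9 t=19 v=1: → [10,20); WM=15
i=10 t=19 v=8: → [10,20); WM=15
i=11 t=20 v=2: → [20,30); WM=18
i=12 t=21 v=5: → [20,30); WM=18
i=13 t=23 v=3: → [20,30); WM=18
i=14 t=17 v=8: → [10,20); WM=21; [10,20) fires=9
i=15 t=23 v=6: → [20,30); WM=21
i=16 t=23 v=6: → [20,30); WM=21
i=17 t=24 v=7: → [20,30); WM=22
i=18 t=24 v=8: → [20,30); WM=22
i=19 t=23 v=8: → [20,30); WM=22
i=20 t=31 v=1: → [30,40); WM=29
i=21 t=31 v=6: → [30,40); WM=29
i=22 t=32 v=7: → [30,40); WM=29
i=23 t=33 v=4: → [30,40); WM=31; [20,30) fires=8

[0,10)=3 [10,20)=9 [20,30)=8 [30,40)=4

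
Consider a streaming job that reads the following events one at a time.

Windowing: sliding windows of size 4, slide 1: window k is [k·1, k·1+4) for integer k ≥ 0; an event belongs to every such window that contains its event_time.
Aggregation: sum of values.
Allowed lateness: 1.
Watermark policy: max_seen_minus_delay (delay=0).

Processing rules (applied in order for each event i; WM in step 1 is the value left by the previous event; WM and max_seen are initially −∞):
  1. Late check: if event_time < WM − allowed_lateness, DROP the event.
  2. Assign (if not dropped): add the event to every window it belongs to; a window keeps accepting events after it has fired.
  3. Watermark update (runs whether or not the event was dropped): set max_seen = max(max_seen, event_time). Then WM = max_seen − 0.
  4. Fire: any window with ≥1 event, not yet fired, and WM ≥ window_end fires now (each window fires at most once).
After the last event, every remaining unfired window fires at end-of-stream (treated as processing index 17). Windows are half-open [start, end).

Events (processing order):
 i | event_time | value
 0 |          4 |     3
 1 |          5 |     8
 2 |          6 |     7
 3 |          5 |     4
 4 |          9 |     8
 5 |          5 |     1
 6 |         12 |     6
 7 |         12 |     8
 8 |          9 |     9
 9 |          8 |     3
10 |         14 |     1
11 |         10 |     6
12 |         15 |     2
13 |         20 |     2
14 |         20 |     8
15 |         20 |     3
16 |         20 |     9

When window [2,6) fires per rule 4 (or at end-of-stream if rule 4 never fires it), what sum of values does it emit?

i=0 t=4 v=3: → [4,8),[3,7),[2,6),[1,5); WM=4
i=1 t=5 v=8: → [5,9),[4,8),[3,7),[2,6); WM=5; [1,5) fires=3
i=2 t=6 v=7: → [6,10),[5,9),[4,8),[3,7); WM=6; [2,6) fires=11
i=3 t=5 v=4: → [5,9),[4,8),[3,7),[2,6); WM=6
i=4 t=9 v=8: → [9,13),[8,12),[7,11),[6,10); WM=9; [3,7) fires=22 [4,8) fires=22 [5,9) fires=19
i=5 t=5 v=1: DROP (t<9-1); WM=9
i=6 t=12 v=6: → [12,16),[11,15),[10,14),[9,13); WM=12; [6,10) fires=15 [7,11) fires=8 [8,12) fires=8
i=7 t=12 v=8: → [12,16),[11,15),[10,14),[9,13); WM=12
i=8 t=9 v=9: DROP (t<12-1); WM=12
i=9 t=8 v=3: DROP (t<12-1); WM=12
i=10 t=14 v=1: → [14,18),[13,17),[12,16),[11,15); WM=14; [9,13) fires=22 [10,14) fires=14
i=11 t=10 v=6: DROP (t<14-1); WM=14
i=12 t=15 v=2: → [15,19),[14,18),[13,17),[12,16); WM=15; [11,15) fires=15
i=13 t=20 v=2: → [20,24),[19,23),[18,22),[17,21); WM=20; [12,16) fires=17 [13,17) fires=3 [14,18) fires=3 [15,19) fires=2
i=14 t=20 v=8: → [20,24),[19,23),[18,22),[17,21); WM=20
i=15 t=20 v=3: → [20,24),[19,23),[18,22),[17,21); WM=20
i=16 t=20 v=9: → [20,24),[19,23),[18,22),[17,21); WM=20

11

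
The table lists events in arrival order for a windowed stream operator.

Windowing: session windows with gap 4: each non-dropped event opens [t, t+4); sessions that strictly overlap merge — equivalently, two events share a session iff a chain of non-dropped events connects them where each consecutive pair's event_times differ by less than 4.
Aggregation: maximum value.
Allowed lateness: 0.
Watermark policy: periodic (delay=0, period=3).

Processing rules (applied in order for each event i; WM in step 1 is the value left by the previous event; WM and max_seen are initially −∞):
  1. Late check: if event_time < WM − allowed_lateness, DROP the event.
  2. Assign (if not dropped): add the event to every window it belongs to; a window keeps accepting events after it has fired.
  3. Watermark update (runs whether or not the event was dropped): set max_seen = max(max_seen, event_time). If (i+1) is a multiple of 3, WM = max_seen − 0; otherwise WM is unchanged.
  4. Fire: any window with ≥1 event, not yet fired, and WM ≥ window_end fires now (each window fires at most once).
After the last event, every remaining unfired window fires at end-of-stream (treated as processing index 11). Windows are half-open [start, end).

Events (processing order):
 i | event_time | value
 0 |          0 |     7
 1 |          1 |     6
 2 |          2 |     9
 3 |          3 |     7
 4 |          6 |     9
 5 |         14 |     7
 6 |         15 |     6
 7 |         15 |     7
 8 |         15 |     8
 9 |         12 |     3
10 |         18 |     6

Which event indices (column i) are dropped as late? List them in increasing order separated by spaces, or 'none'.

9

i=0 t=0 v=7: → [0,4); WM=−∞
i=1 t=1 v=6: → [0,5); WM=−∞
i=2 t=2 v=9: → [0,6); WM=2
i=3 t=3 v=7: → [0,7); WM=2
i=4 t=6 v=9: → [0,10); WM=2
i=5 t=14 v=7: → [14,18); WM=14
i=6 t=15 v=6: → [14,19); WM=14
i=7 t=15 v=7: → [14,19); WM=14
i=8 t=15 v=8: → [14,19); WM=15
i=9 t=12 v=3: DROP (t<15-0); WM=15
i=10 t=18 v=6: → [14,22); WM=15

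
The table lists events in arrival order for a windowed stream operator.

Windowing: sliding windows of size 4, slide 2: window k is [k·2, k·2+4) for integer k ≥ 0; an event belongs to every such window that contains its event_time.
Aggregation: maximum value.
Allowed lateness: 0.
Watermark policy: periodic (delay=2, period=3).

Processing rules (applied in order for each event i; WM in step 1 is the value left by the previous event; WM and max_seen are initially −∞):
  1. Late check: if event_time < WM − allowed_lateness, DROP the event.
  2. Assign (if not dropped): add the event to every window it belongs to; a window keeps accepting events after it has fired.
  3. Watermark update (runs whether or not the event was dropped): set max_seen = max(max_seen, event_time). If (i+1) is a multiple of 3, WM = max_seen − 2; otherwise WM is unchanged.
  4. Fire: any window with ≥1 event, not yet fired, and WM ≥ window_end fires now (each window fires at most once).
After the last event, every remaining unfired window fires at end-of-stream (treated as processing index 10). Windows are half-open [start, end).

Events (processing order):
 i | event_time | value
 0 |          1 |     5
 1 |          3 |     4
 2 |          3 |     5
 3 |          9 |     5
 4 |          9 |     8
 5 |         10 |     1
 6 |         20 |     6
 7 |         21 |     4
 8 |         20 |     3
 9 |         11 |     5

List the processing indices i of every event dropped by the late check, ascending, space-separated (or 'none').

i=0 t=1 v=5: → [0,4); WM=−∞
i=1 t=3 v=4: → [2,6),[0,4); WM=−∞
i=2 t=3 v=5: → [2,6),[0,4); WM=1
i=3 t=9 v=5: → [8,12),[6,10); WM=1
i=4 t=9 v=8: → [8,12),[6,10); WM=1
i=5 t=10 v=1: → [10,14),[8,12); WM=8; [0,4) fires=5 [2,6) fires=5
i=6 t=20 v=6: → [20,24),[18,22); WM=8
i=7 t=21 v=4: → [20,24),[18,22); WM=8
i=8 t=20 v=3: → [20,24),[18,22); WM=19; [6,10) fires=8 [8,12) fires=8 [10,14) fires=1
i=9 t=11 v=5: DROP (t<19-0); WM=19

9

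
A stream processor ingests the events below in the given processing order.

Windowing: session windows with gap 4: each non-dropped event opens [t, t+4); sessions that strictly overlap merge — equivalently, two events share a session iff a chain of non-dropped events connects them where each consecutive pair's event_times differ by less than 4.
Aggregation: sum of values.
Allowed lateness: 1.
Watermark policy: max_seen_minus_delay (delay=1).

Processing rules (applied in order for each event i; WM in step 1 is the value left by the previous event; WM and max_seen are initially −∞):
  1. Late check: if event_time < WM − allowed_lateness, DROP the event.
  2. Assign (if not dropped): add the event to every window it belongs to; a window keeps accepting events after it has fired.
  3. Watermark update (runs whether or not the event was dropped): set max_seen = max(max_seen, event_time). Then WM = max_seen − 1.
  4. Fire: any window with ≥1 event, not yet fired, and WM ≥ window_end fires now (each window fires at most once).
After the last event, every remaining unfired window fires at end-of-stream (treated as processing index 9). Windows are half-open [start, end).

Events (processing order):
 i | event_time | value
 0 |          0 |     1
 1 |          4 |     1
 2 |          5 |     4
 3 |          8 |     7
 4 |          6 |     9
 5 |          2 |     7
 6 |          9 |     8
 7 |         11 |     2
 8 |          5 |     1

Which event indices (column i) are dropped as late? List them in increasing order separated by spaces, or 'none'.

i=0 t=0 v=1: → [0,4); WM=-1
i=1 t=4 v=1: → [4,8); WM=3
i=2 t=5 v=4: → [4,9); WM=4
i=3 t=8 v=7: → [4,12); WM=7
i=4 t=6 v=9: → [4,12); WM=7
i=5 t=2 v=7: DROP (t<7-1); WM=7
i=6 t=9 v=8: → [4,13); WM=8
i=7 t=11 v=2: → [4,15); WM=10
i=8 t=5 v=1: DROP (t<10-1); WM=10

5 8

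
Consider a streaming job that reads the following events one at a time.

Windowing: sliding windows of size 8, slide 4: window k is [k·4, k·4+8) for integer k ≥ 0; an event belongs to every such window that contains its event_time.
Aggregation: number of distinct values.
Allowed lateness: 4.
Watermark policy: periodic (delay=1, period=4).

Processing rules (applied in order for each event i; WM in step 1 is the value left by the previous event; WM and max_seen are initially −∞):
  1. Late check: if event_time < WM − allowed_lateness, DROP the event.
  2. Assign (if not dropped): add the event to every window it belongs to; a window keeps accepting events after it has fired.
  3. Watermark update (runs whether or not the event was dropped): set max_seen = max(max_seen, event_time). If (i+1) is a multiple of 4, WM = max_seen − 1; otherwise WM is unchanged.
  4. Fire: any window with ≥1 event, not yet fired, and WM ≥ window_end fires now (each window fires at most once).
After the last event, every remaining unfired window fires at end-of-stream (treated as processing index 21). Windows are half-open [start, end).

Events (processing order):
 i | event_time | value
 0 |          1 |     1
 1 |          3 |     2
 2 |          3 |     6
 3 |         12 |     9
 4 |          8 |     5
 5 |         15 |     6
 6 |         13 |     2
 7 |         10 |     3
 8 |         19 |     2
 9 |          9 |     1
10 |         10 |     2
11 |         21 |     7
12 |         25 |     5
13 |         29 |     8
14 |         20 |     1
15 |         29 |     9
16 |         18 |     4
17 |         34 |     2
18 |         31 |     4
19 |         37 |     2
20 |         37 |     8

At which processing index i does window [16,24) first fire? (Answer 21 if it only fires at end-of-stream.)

i=0 t=1 v=1: → [0,8); WM=−∞
i=1 t=3 v=2: → [0,8); WM=−∞
i=2 t=3 v=6: → [0,8); WM=−∞
i=3 t=12 v=9: → [12,20),[8,16); WM=11; [0,8) fires=3
i=4 t=8 v=5: → [8,16),[4,12); WM=11
i=5 t=15 v=6: → [12,20),[8,16); WM=11
i=6 t=13 v=2: → [12,20),[8,16); WM=11
i=7 t=10 v=3: → [8,16),[4,12); WM=14; [4,12) fires=2
i=8 t=19 v=2: → [16,24),[12,20); WM=14
i=9 t=9 v=1: DROP (t<14-4); WM=14
i=10 t=10 v=2: → [8,16),[4,12); WM=14
i=11 t=21 v=7: → [20,28),[16,24); WM=20; [8,16) fires=5 [12,20) fires=3
i=12 t=25 v=5: → [24,32),[20,28); WM=20
i=13 t=29 v=8: → [28,36),[24,32); WM=20
i=14 t=20 v=1: → [20,28),[16,24); WM=20
i=15 t=29 v=9: → [28,36),[24,32); WM=28; [16,24) fires=3 [20,28) fires=3
i=16 t=18 v=4: DROP (t<28-4); WM=28
i=17 t=34 v=2: → [32,40),[28,36); WM=28
i=18 t=31 v=4: → [28,36),[24,32); WM=28
i=19 t=37 v=2: → [36,44),[32,40); WM=36; [24,32) fires=4 [28,36) fires=4
i=20 t=37 v=8: → [36,44),[32,40); WM=36

15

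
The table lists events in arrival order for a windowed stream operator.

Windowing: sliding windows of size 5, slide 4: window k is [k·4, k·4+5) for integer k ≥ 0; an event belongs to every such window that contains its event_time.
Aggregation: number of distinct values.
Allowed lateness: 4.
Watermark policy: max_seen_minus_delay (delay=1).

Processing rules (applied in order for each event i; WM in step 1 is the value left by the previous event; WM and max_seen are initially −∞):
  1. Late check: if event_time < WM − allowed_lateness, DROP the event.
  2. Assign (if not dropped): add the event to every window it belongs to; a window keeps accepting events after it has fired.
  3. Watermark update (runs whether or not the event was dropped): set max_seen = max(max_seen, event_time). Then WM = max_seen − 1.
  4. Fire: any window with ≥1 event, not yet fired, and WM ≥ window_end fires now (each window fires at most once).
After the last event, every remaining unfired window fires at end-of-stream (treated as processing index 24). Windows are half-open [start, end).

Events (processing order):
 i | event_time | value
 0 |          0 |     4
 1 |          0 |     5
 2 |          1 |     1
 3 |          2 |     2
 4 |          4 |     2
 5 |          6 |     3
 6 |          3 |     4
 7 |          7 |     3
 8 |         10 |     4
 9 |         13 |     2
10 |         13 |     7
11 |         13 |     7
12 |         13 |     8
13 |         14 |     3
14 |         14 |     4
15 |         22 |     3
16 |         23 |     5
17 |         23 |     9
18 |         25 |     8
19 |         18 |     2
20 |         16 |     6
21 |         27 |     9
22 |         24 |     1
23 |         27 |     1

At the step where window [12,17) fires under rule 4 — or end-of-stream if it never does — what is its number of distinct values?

i=0 t=0 v=4: → [0,5); WM=-1
i=1 t=0 v=5: → [0,5); WM=-1
i=2 t=1 v=1: → [0,5); WM=0
i=3 t=2 v=2: → [0,5); WM=1
i=4 t=4 v=2: → [4,9),[0,5); WM=3
i=5 t=6 v=3: → [4,9); WM=5; [0,5) fires=4
i=6 t=3 v=4: → [0,5); WM=5
i=7 t=7 v=3: → [4,9); WM=6
i=8 t=10 v=4: → [8,13); WM=9; [4,9) fires=2
i=9 t=13 v=2: → [12,17); WM=12
i=10 t=13 v=7: → [12,17); WM=12
i=11 t=13 v=7: → [12,17); WM=12
i=12 t=13 v=8: → [12,17); WM=12
i=13 t=14 v=3: → [12,17); WM=13; [8,13) fires=1
i=14 t=14 v=4: → [12,17); WM=13
i=15 t=22 v=3: → [20,25); WM=21; [12,17) fires=5
i=16 t=23 v=5: → [20,25); WM=22
i=17 t=23 v=9: → [20,25); WM=22
i=18 t=25 v=8: → [24,29); WM=24
i=19 t=18 v=2: DROP (t<24-4); WM=24
i=20 t=16 v=6: DROP (t<24-4); WM=24
i=21 t=27 v=9: → [24,29); WM=26; [20,25) fires=3
i=22 t=24 v=1: → [24,29),[20,25); WM=26
i=23 t=27 v=1: → [24,29); WM=26

5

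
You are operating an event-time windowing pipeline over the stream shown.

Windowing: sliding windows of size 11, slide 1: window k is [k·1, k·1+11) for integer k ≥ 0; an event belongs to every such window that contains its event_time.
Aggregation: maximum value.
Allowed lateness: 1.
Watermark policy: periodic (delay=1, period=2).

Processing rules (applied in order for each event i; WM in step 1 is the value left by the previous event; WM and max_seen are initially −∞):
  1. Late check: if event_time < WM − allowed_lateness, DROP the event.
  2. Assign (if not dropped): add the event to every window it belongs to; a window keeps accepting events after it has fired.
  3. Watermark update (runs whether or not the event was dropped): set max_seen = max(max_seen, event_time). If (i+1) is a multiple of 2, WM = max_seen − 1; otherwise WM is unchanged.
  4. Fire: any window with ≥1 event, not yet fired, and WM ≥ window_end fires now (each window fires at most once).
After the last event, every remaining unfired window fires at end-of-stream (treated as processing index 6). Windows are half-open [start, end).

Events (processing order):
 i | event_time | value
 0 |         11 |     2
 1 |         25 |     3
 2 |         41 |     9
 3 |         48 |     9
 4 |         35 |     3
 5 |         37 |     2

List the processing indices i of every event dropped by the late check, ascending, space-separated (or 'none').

i=0 t=11 v=2: → [11,22),[10,21),[9,20),[8,19),[7,18),[6,17),[5,16),[4,15),[3,14),[2,13),[1,12); WM=−∞
i=1 t=25 v=3: → [25,36),[24,35),[23,34),[22,33),[21,32),[20,31),[19,30),[18,29),[17,28),[16,27),[15,26); WM=24; [1,12) fires=2 [2,13) fires=2 [3,14) fires=2 [4,15) fires=2 [5,16) fires=2 [6,17) fires=2 [7,18) fires=2 [8,19) fires=2 [9,20) fires=2 [10,21) fires=2 [11,22) fires=2
i=2 t=41 v=9: → [41,52),[40,51),[39,50),[38,49),[37,48),[36,47),[35,46),[34,45),[33,44),[32,43),[31,42); WM=24
i=3 t=48 v=9: → [48,59),[47,58),[46,57),[45,56),[44,55),[43,54),[42,53),[41,52),[40,51),[39,50),[38,49); WM=47; [15,26) fires=3 [16,27) fires=3 [17,28) fires=3 [18,29) fires=3 [19,30) fires=3 [20,31) fires=3 [21,32) fires=3 [22,33) fires=3 [23,34) fires=3 [24,35) fires=3 [25,36) fires=3 [31,42) fires=9 [32,43) fires=9 [33,44) fires=9 [34,45) fires=9 [35,46) fires=9 [36,47) fires=9
i=4 t=35 v=3: DROP (t<47-1); WM=47
i=5 t=37 v=2: DROP (t<47-1); WM=47

4 5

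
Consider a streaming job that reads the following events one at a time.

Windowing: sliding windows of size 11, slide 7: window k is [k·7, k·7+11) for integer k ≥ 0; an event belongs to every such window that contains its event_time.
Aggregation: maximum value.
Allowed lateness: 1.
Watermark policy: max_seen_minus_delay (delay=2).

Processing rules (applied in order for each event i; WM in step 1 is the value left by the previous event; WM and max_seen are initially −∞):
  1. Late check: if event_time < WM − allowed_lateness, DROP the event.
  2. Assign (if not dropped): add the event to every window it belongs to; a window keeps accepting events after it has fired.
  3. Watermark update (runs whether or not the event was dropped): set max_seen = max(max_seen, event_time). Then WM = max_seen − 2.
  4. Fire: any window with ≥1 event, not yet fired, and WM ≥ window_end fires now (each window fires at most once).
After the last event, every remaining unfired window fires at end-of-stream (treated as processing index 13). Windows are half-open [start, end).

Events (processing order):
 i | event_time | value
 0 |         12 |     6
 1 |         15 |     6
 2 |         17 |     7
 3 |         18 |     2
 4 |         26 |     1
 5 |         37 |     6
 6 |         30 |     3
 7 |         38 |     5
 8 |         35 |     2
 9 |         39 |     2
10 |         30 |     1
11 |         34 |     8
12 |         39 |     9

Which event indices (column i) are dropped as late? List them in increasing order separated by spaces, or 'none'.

6 10 11

i=0 t=12 v=6: → [7,18); WM=10
i=1 t=15 v=6: → [14,25),[7,18); WM=13
i=2 t=17 v=7: → [14,25),[7,18); WM=15
i=3 t=18 v=2: → [14,25); WM=16
i=4 t=26 v=1: → [21,32); WM=24; [7,18) fires=7
i=5 t=37 v=6: → [35,46),[28,39); WM=35; [14,25) fires=7 [21,32) fires=1
i=6 t=30 v=3: DROP (t<35-1); WM=35
i=7 t=38 v=5: → [35,46),[28,39); WM=36
i=8 t=35 v=2: → [35,46),[28,39); WM=36
i=9 t=39 v=2: → [35,46); WM=37
i=10 t=30 v=1: DROP (t<37-1); WM=37
i=11 t=34 v=8: DROP (t<37-1); WM=37
i=12 t=39 v=9: → [35,46); WM=37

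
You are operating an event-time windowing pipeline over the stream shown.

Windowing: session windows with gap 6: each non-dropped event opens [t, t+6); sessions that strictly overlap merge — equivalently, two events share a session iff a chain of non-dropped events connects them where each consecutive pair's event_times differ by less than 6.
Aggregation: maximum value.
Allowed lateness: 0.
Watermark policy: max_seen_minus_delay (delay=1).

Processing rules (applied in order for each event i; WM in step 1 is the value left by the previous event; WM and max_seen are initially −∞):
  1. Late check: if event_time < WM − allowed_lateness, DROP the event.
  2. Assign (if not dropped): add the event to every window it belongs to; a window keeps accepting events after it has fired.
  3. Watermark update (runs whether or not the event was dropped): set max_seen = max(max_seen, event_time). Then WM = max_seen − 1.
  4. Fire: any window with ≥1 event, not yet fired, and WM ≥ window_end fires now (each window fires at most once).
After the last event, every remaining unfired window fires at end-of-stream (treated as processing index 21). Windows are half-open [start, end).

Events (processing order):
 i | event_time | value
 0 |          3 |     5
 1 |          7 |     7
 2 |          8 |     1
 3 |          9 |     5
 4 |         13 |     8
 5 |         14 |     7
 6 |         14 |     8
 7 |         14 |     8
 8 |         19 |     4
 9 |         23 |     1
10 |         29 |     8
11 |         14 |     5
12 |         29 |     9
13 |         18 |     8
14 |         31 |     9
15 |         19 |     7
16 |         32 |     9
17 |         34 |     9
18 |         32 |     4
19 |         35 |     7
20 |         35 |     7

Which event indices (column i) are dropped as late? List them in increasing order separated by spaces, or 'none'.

11 13 15 18

i=0 t=3 v=5: → [3,9); WM=2
i=1 t=7 v=7: → [3,13); WM=6
i=2 t=8 v=1: → [3,14); WM=7
i=3 t=9 v=5: → [3,15); WM=8
i=4 t=13 v=8: → [3,19); WM=12
i=5 t=14 v=7: → [3,20); WM=13
i=6 t=14 v=8: → [3,20); WM=13
i=7 t=14 v=8: → [3,20); WM=13
i=8 t=19 v=4: → [3,25); WM=18
i=9 t=23 v=1: → [3,29); WM=22
i=10 t=29 v=8: → [29,35); WM=28
i=11 t=14 v=5: DROP (t<28-0); WM=28
i=12 t=29 v=9: → [29,35); WM=28
i=13 t=18 v=8: DROP (t<28-0); WM=28
i=14 t=31 v=9: → [29,37); WM=30
i=15 t=19 v=7: DROP (t<30-0); WM=30
i=16 t=32 v=9: → [29,38); WM=31
i=17 t=34 v=9: → [29,40); WM=33
i=18 t=32 v=4: DROP (t<33-0); WM=33
i=19 t=35 v=7: → [29,41); WM=34
i=20 t=35 v=7: → [29,41); WM=34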